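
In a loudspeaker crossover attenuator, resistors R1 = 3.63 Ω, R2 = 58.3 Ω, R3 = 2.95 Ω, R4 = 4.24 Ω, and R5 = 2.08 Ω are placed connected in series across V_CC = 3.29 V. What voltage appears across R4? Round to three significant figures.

ΣR = 3.63 + 58.3 + 2.95 + 4.24 + 2.08 = 71.20 Ω.
Voltage divider: V = V_CC · (4.240 / 71.20) = 3.29 × 0.05955 = 0.1959 V.

V ≈ 0.196 V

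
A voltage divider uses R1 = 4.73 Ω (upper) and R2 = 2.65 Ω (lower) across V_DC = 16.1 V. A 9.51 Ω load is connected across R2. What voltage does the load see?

V_out ≈ 4.91 V

The load sits in parallel with R2, giving an effective lower resistance R2' = R2·R_L/(R2+R_L) = 2.072 Ω.
Now apply the divider: V_out = 16.1 × 0.3047 = 4.905 V.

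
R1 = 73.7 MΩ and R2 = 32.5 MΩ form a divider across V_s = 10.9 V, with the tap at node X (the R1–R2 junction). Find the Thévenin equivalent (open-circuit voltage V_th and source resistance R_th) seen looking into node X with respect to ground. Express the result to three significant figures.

V_th ≈ 3.34 V, R_th ≈ 22.6 MΩ

V_th is the unloaded tap voltage: V_s · R2/(R1+R2) = 10.9 × 0.3060 = 3.336 V.
Zeroing V_s shorts the top of R1 to ground, so R_th = R1 ‖ R2 = 22.55 MΩ.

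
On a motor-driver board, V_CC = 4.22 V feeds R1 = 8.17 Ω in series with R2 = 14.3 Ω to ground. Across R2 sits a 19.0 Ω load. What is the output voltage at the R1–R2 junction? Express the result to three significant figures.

V_out ≈ 2.11 V

R2 ‖ R_L = (14.3 × 19.0)/(14.3 + 19.0) = 8.159 Ω.
Now apply the divider: V_out = 4.22 × 0.4997 = 2.109 V.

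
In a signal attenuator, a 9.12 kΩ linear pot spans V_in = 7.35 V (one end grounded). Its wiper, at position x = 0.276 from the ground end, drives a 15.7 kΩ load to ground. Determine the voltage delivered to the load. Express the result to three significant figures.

V_out ≈ 1.82 V

Split the track: R_lower = x·R_p = 2.517 kΩ, R_upper = (1−x)·R_p = 6.603 kΩ.
R_L loads the lower segment: effective lower R = 2.169 kΩ.
Then V_out = V_in · 2.169/(6.603 + 2.169) = 1.818 V.
(Unloaded: V_out = x·V_in = 2.03 V.)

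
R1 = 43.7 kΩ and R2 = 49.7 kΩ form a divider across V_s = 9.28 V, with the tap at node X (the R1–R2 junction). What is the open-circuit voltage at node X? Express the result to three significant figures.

V_th ≈ 4.94 V

V_th is the unloaded tap voltage: V_s · R2/(R1+R2) = 9.28 × 0.5321 = 4.938 V.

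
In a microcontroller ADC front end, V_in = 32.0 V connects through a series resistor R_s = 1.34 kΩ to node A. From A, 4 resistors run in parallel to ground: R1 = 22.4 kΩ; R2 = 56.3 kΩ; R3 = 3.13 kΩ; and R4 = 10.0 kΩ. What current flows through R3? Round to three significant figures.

I ≈ 6.21 mA

Equivalent of the parallel group: R_p = 2.075 kΩ.
V_A by voltage divider: V_A = 32.0 × 2.075/(1.34 + 2.075) = 19.44 V.
Branch current I = V_A/R3 = 19.44/3.13 = 6.212 mA.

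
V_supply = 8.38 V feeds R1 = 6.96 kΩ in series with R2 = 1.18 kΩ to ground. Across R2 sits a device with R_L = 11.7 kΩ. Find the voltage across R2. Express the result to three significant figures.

First combine the lower leg with the load: R2 ‖ R_L = 1.072 kΩ.
Now apply the divider: V_out = 8.38 × 0.1335 = 1.118 V.
(Unloaded it would be 1.21 V; the load pulls it down.)

V_out ≈ 1.12 V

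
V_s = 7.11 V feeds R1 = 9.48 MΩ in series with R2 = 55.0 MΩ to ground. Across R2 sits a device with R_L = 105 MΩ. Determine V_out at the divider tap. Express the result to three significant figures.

R2 ‖ R_L = (55.0 × 105)/(55.0 + 105) = 36.09 MΩ.
Then V_out = V_s · R2'/(R1 + R2') = 7.11 × 36.09/45.57 = 5.631 V.

V_out ≈ 5.63 V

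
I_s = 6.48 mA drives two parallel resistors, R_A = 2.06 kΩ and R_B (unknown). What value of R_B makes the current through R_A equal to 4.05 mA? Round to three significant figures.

R_B ≈ 3.43 kΩ

The fraction through R_A equals R_B/(R_A+R_B).
With f = 0.6250, R_B = R_A · f/(1−f) = 2.06 × 1.667 = 3.433 kΩ.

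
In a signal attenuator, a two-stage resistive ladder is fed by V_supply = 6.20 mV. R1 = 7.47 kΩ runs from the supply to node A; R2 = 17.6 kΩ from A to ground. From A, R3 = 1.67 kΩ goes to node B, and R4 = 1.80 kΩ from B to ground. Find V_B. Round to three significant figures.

The second stage (R3 + R4 = 3.470 kΩ) loads node A in parallel with R2.
Effective lower resistance at A: R2 ‖ 3.470 = 2.899 kΩ.
First divider: V_A = V_supply · 2.899/(7.47 + 2.899) = 1.733 mV.
Stage 2 is unloaded, so V_B = V_A · R4/(R3+R4) = 1.733 × 1.80/3.470 = 0.8991 mV.

V_B ≈ 0.899 mV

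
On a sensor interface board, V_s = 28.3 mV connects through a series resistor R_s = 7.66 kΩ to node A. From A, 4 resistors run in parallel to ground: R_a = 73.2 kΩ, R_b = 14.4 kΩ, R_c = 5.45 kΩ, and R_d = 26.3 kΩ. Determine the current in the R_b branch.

Equivalent of the parallel group: R_p = 3.283 kΩ.
V_A by voltage divider: V_A = 28.3 × 3.283/(7.66 + 3.283) = 8.490 mV.
Branch current I = V_A/R_b = 8.490/14.4 = 0.5896 µA.
(Equivalently: I_total = 2.586 µA, then current-divider fraction G_k/ΣG = 0.2280.)

I ≈ 0.590 µA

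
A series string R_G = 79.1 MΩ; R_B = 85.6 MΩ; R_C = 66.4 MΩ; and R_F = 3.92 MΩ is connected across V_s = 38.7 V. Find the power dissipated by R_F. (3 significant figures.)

P ≈ 0.106 µW

ΣR = 235.0 MΩ → I = 38.7/235.0 = 0.1647 µA.
P = I²R = 0.02712 × 3.92 = 0.1063 µW.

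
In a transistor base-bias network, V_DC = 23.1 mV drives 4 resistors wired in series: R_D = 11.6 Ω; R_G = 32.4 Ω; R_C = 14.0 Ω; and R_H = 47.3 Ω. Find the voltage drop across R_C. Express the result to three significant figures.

V ≈ 3.07 mV

ΣR = 11.6 + 32.4 + 14.0 + 47.3 = 105.3 Ω.
By the voltage-divider rule, V = 23.1 × 14.00/105.3 = 3.071 mV.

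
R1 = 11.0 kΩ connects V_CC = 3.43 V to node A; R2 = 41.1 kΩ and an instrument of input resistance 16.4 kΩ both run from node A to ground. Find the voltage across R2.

The load sits in parallel with R2, giving an effective lower resistance R2' = R2·R_L/(R2+R_L) = 11.72 kΩ.
Voltage divider with the loaded lower leg: V_out = 3.43 × 11.72/(11.0 + 11.72) = 3.43 × 0.5159 = 1.770 V.
(Unloaded it would be 2.71 V; the load pulls it down.)

V_out ≈ 1.77 V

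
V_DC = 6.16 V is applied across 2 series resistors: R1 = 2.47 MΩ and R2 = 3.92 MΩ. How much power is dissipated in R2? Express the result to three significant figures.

The common current is I = 6.16/6.390 = 0.9640 µA.
P(R2) = I²·R2 = (0.9640)² × 3.92 = 3.643 µW.

P ≈ 3.64 µW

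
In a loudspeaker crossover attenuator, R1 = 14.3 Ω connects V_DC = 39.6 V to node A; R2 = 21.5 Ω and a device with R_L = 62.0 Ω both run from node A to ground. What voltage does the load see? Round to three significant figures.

V_out ≈ 20.9 V

The load sits in parallel with R2, giving an effective lower resistance R2' = R2·R_L/(R2+R_L) = 15.96 Ω.
Voltage divider with the loaded lower leg: V_out = 39.6 × 15.96/(14.3 + 15.96) = 39.6 × 0.5275 = 20.89 V.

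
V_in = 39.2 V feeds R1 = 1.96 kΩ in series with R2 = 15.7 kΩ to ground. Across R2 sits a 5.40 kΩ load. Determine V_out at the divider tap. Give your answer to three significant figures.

V_out ≈ 26.3 V

R2 ‖ R_L = (15.7 × 5.40)/(15.7 + 5.40) = 4.018 kΩ.
Then V_out = V_in · R2'/(R1 + R2') = 39.2 × 4.018/5.978 = 26.35 V.
(Unloaded it would be 34.8 V; the load pulls it down.)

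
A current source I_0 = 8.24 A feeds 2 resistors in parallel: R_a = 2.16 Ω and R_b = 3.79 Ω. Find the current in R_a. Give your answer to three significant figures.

I ≈ 5.25 A

Two-branch current divider: I_k = I_0 · R_other/(R_1 + R_2).
So I = 8.24 × 3.79/5.950 = 5.249 A.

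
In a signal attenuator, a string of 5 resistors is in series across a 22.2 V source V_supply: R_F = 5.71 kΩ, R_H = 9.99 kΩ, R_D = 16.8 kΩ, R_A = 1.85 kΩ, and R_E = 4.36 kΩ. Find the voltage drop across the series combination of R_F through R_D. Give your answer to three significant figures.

V ≈ 18.6 V

ΣR = 5.71 + 9.99 + 16.8 + 1.85 + 4.36 = 38.71 kΩ.
R_{R_F..R_D} = 5.71 + 9.99 + 16.8 = 32.50 kΩ.
By the voltage-divider rule, V = 22.2 × 32.50/38.71 = 18.64 V.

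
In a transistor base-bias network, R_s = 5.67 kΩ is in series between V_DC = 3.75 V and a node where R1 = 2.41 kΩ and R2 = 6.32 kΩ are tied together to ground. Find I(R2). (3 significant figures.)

I ≈ 0.140 mA

Combine the parallel branches: R_p = (1/2.41 + 1/6.32)⁻¹ = 1.745 kΩ.
V_A by voltage divider: V_A = 3.75 × 1.745/(5.67 + 1.745) = 0.8824 V.
Branch current I = V_A/R2 = 0.8824/6.32 = 0.1396 mA.
(Equivalently: I_total = 0.5058 mA, then current-divider fraction G_k/ΣG = 0.2761.)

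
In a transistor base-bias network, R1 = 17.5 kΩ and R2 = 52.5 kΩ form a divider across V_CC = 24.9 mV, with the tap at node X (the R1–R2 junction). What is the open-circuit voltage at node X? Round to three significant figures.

V_th is the unloaded tap voltage: V_CC · R2/(R1+R2) = 24.9 × 0.7500 = 18.68 mV.

V_th ≈ 18.7 mV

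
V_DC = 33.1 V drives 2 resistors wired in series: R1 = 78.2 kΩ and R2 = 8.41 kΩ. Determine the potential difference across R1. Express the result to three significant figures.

V ≈ 29.9 V

ΣR = 78.2 + 8.41 = 86.61 kΩ.
Voltage divider: V = V_DC · (78.20 / 86.61) = 33.1 × 0.9029 = 29.89 V.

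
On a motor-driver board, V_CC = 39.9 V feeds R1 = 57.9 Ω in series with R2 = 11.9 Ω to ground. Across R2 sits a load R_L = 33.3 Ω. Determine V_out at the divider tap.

V_out ≈ 5.25 V

First combine the lower leg with the load: R2 ‖ R_L = 8.767 Ω.
Now apply the divider: V_out = 39.9 × 0.1315 = 5.247 V.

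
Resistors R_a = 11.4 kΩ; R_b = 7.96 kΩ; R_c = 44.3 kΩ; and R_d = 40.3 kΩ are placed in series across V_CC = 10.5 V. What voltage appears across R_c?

V ≈ 4.47 V

Total series resistance ΣR = 11.4 + 7.96 + 44.3 + 40.3 = 104.0 kΩ.
By the voltage-divider rule, V = 10.5 × 44.30/104.0 = 4.474 V.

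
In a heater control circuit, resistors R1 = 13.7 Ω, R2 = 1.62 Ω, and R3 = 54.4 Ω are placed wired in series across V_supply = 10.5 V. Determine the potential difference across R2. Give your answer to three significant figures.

Total series resistance ΣR = 13.7 + 1.62 + 54.4 = 69.72 Ω.
Voltage divider: V = V_supply · (1.620 / 69.72) = 10.5 × 0.02324 = 0.2440 V.

V ≈ 0.244 V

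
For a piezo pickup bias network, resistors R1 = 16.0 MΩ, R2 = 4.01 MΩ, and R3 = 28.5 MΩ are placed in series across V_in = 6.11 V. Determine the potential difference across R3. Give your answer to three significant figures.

Series total: ΣR = 16.0 + 4.01 + 28.5 = 48.51 MΩ.
By the voltage-divider rule, V = 6.11 × 28.50/48.51 = 3.590 V.

V ≈ 3.59 V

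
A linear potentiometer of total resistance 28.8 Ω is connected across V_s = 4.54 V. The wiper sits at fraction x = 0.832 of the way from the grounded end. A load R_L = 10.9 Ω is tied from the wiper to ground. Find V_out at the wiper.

V_out ≈ 2.76 V

Lower segment x·R_p = 23.96 Ω; upper segment (1−x)·R_p = 4.838 Ω.
(x·R_p) ‖ R_L = 7.492 Ω.
Then V_out = V_s · 7.492/(4.838 + 7.492) = 2.759 V.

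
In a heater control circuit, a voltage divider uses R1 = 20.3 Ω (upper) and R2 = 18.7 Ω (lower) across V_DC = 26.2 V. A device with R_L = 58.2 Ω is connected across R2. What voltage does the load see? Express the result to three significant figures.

V_out ≈ 10.8 V

First combine the lower leg with the load: R2 ‖ R_L = 14.15 Ω.
Voltage divider with the loaded lower leg: V_out = 26.2 × 14.15/(20.3 + 14.15) = 26.2 × 0.4108 = 10.76 V.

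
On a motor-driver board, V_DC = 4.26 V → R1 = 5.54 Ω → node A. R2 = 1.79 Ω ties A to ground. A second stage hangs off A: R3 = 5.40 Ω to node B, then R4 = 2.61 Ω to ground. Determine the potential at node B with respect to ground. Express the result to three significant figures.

The second stage (R3 + R4 = 8.010 Ω) loads node A in parallel with R2.
Effective lower resistance at A: R2 ‖ 8.010 = 1.463 Ω.
First divider: V_A = V_DC · 1.463/(5.54 + 1.463) = 0.8900 V.
Then the unloaded second divider: V_B = V_A × R4/(R3+R4) = 0.8900 × 0.3258 = 0.2900 V.

V_B ≈ 0.290 V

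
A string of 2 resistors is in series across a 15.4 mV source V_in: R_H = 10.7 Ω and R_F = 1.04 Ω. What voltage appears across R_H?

V ≈ 14.0 mV

Total series resistance ΣR = 10.7 + 1.04 = 11.74 Ω.
V = V_in · R/ΣR = 15.4 × 0.9114 = 14.04 mV.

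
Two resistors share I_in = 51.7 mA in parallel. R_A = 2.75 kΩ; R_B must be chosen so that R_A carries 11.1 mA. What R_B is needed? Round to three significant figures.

In a two-way split, I_A/I_in = R_B/(R_A + R_B).
11.1/51.7 = R_B/(R_A + R_B) → R_B = R_A · (0.2147)/(1 − 0.2147) = 2.75 × 0.2734 = 0.7518 kΩ.

R_B ≈ 0.752 kΩ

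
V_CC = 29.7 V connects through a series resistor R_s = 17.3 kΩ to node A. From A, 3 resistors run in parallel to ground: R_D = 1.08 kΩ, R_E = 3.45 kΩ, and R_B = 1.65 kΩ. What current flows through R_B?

Parallel bank: R_p = 1/(1/1.08 + 1/3.45 + 1/1.65) = 0.5489 kΩ.
V_A = 29.7 × 0.5489/17.85 = 0.9133 V.
I(R_B) = V_A / R_B = 0.9133/1.65 = 0.5535 mA.
(Equivalently: I_total = 1.664 mA, then current-divider fraction G_k/ΣG = 0.3327.)

I ≈ 0.554 mA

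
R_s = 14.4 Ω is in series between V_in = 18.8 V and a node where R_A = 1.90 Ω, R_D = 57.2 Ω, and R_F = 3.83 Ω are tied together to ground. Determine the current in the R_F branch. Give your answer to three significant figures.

I ≈ 0.390 A

Equivalent of the parallel group: R_p = 1.242 Ω.
Node voltage V_A = V_in · R_p/(R_s + R_p) = 18.8 × 0.07943 = 1.493 V.
Branch current I = V_A/R_F = 1.493/3.83 = 0.3899 A.
(Equivalently: I_total = 1.202 A, then current-divider fraction G_k/ΣG = 0.3244.)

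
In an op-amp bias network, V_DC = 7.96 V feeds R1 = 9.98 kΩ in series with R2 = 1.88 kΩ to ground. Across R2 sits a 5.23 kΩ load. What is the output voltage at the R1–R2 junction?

The load sits in parallel with R2, giving an effective lower resistance R2' = R2·R_L/(R2+R_L) = 1.383 kΩ.
Now apply the divider: V_out = 7.96 × 0.1217 = 0.9688 V.

V_out ≈ 0.969 V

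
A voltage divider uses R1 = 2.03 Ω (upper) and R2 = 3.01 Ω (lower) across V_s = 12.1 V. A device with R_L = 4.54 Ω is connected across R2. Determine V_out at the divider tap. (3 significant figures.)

First combine the lower leg with the load: R2 ‖ R_L = 1.810 Ω.
Voltage divider with the loaded lower leg: V_out = 12.1 × 1.810/(2.03 + 1.810) = 12.1 × 0.4714 = 5.703 V.
(Unloaded it would be 7.23 V; the load pulls it down.)

V_out ≈ 5.70 V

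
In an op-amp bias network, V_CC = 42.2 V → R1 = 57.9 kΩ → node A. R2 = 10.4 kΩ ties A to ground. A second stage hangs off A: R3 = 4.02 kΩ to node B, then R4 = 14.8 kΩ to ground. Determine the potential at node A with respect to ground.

Looking into the second stage from A: R3 + R4 = 18.82 kΩ appears in parallel with R2.
Effective lower resistance at A: R2 ‖ 18.82 = 6.698 kΩ.
V_A = 42.2 × 6.698/(57.9 + 6.698) = 4.376 V.

V_A ≈ 4.38 V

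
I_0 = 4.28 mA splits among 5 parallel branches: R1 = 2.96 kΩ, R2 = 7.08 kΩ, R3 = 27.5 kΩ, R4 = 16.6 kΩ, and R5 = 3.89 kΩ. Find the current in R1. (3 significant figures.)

Total conductance ΣG = 1/2.96 + 1/7.08 + 1/27.5 + 1/16.6 + 1/3.89 = 0.8328 (units of 1/kΩ).
R1 takes the fraction G_k/ΣG = 0.3378/0.8328 = 0.4057, so I = 4.28 × 0.4057 = 1.736 mA.

I ≈ 1.74 mA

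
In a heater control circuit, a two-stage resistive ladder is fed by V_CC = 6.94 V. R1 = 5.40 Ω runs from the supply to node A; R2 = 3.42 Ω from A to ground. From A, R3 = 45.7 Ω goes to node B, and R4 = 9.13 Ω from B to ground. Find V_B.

Looking into the second stage from A: R3 + R4 = 54.83 Ω appears in parallel with R2.
Effective lower resistance at A: R2 ‖ 54.83 = 3.219 Ω.
First divider: V_A = V_CC · 3.219/(5.40 + 3.219) = 2.592 V.
Stage 2 is unloaded, so V_B = V_A · R4/(R3+R4) = 2.592 × 9.13/54.83 = 0.4316 V.

V_B ≈ 0.432 V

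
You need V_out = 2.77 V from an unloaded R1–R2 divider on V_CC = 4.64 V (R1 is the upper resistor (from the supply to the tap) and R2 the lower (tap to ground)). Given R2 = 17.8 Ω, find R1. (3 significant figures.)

V_out/V_CC = R2/(R1+R2) = 0.5970.
So R1 = R2 · (V_CC/V_out − 1) = 17.8 × (4.64/2.77 − 1) = 17.8 × 0.6751 = 12.02 Ω.

R1 ≈ 12.0 Ω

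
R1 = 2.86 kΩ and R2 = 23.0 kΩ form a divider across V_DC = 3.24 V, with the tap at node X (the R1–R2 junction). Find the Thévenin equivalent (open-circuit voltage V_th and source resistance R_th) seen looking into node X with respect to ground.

V_th ≈ 2.88 V, R_th ≈ 2.54 kΩ

V_th is the unloaded tap voltage: V_DC · R2/(R1+R2) = 3.24 × 0.8894 = 2.882 V.
Looking into X with the source shorted: R_th = R1·R2/(R1+R2) = 2.860 × 23.0/25.86 = 2.544 kΩ.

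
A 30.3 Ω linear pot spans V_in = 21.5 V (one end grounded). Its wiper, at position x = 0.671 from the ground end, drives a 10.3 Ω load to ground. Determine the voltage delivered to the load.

Lower segment x·R_p = 20.33 Ω; upper segment (1−x)·R_p = 9.969 Ω.
R_L loads the lower segment: effective lower R = 6.837 Ω.
V_out = 21.5 × 6.837/(9.969 + 6.837) = 8.746 V.

V_out ≈ 8.75 V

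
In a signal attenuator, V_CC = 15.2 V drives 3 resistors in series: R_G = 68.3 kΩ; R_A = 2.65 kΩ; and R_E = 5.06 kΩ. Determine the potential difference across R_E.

V ≈ 1.01 V

Total series resistance ΣR = 68.3 + 2.65 + 5.06 = 76.01 kΩ.
By the voltage-divider rule, V = 15.2 × 5.060/76.01 = 1.012 V.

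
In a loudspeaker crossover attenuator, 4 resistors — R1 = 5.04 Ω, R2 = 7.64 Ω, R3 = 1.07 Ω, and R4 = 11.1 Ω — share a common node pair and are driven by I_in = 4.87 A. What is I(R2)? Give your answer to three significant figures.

Conductances: ΣG = 1/5.04 + 1/7.64 + 1/1.07 + 1/11.1 = 1.354 (1/Ω).
By the current-divider rule, I = I_in · G_k/ΣG = 4.87 × 0.09667 = 0.4708 A.

I ≈ 0.471 A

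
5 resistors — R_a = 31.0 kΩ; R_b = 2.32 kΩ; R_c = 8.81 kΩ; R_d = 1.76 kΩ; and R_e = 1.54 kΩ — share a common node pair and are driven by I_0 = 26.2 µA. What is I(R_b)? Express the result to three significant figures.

I ≈ 6.29 µA

Conductances: ΣG = 1/31.0 + 1/2.32 + 1/8.81 + 1/1.76 + 1/1.54 = 1.794 (1/kΩ).
By the current-divider rule, I = I_0 · G_k/ΣG = 26.2 × 0.2402 = 6.294 µA.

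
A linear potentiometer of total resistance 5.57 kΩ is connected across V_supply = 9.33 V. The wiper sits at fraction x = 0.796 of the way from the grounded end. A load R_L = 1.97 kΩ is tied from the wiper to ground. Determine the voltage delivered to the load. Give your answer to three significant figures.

Split the track: R_lower = x·R_p = 4.434 kΩ, R_upper = (1−x)·R_p = 1.136 kΩ.
Lower segment in parallel with the load: 4.434 ‖ 1.97 = 1.364 kΩ.
Then V_out = V_supply · 1.364/(1.136 + 1.364) = 5.090 V.

V_out ≈ 5.09 V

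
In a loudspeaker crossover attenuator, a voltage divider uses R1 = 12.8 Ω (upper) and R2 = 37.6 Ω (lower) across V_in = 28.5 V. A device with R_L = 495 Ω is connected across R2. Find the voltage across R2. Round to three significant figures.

First combine the lower leg with the load: R2 ‖ R_L = 34.95 Ω.
Voltage divider with the loaded lower leg: V_out = 28.5 × 34.95/(12.8 + 34.95) = 28.5 × 0.7319 = 20.86 V.

V_out ≈ 20.9 V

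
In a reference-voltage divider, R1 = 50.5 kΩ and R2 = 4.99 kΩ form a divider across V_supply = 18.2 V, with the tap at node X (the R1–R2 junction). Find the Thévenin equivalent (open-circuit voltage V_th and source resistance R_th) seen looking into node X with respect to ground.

V_th ≈ 1.64 V, R_th ≈ 4.54 kΩ

With X open, the divider is unloaded: V_th = 18.2 × 4.99/55.49 = 1.637 V.
With V_supply suppressed (replaced by a short), R_th = R1 ‖ R2 = (50.50 × 4.99)/(50.50 + 4.99) = 4.541 kΩ.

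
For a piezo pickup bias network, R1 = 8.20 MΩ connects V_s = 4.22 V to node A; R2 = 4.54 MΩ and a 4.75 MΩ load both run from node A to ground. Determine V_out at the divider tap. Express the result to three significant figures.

R2 ‖ R_L = (4.54 × 4.75)/(4.54 + 4.75) = 2.321 MΩ.
Then V_out = V_s · R2'/(R1 + R2') = 4.22 × 2.321/10.52 = 0.9311 V.

V_out ≈ 0.931 V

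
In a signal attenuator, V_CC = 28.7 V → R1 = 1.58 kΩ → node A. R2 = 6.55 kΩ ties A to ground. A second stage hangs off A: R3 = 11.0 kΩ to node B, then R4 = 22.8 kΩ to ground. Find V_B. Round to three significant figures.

The second stage (R3 + R4 = 33.80 kΩ) loads node A in parallel with R2.
R2 ‖ (R3+R4) = 5.487 kΩ.
So V_A = 28.7 × 0.7764 = 22.28 V.
Stage 2 is unloaded, so V_B = V_A · R4/(R3+R4) = 22.28 × 22.8/33.80 = 15.03 V.

V_B ≈ 15.0 V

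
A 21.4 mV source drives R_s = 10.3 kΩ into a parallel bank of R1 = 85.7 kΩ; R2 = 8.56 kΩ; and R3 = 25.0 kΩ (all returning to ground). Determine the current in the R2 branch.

Equivalent of the parallel group: R_p = 5.935 kΩ.
Node voltage V_A = V_DC · R_p/(R_s + R_p) = 21.4 × 0.3656 = 7.823 mV.
I(R2) = V_A / R2 = 7.823/8.56 = 0.9139 µA.

I ≈ 0.914 µA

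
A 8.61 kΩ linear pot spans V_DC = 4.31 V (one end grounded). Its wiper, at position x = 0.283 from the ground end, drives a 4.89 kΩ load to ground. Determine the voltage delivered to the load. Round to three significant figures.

Split the track: R_lower = x·R_p = 2.437 kΩ, R_upper = (1−x)·R_p = 6.173 kΩ.
Lower segment in parallel with the load: 2.437 ‖ 4.89 = 1.626 kΩ.
V_out = 4.31 × 1.626/(6.173 + 1.626) = 0.8987 V.

V_out ≈ 0.899 V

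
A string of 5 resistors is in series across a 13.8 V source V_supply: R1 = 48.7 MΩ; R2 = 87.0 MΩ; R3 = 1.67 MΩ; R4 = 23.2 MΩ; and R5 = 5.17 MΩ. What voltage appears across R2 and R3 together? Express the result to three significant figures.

V ≈ 7.38 V

ΣR = 48.7 + 87.0 + 1.67 + 23.2 + 5.17 = 165.7 MΩ.
R_{R2..R3} = 87.0 + 1.67 = 88.67 MΩ.
V = V_supply · R/ΣR = 13.8 × 0.5350 = 7.383 V.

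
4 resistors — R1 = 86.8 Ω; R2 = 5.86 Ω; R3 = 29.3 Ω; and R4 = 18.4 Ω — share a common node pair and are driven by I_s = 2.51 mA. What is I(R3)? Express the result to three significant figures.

Total conductance ΣG = 1/86.8 + 1/5.86 + 1/29.3 + 1/18.4 = 0.2706 (units of 1/Ω).
Current divider: I(R3) = I_s · G_k/ΣG = 2.51 × (0.03413/0.2706) = 2.51 × 0.1261 = 0.3165 mA.

I ≈ 0.317 mA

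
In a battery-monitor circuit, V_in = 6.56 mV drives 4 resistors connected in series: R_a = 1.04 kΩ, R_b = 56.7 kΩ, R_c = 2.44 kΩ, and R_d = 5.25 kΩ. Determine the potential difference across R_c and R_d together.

ΣR = 1.04 + 56.7 + 2.44 + 5.25 = 65.43 kΩ.
R_{R_c..R_d} = 2.44 + 5.25 = 7.690 kΩ.
Voltage divider: V = V_in · (7.690 / 65.43) = 6.56 × 0.1175 = 0.7710 mV.

V ≈ 0.771 mV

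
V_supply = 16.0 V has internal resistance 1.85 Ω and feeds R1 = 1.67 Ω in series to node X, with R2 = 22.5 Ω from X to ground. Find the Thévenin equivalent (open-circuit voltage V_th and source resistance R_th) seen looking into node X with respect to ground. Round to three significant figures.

V_th ≈ 13.8 V, R_th ≈ 3.04 Ω

R1' = 1.85 + 1.67 = 3.520 Ω (source resistance + R1).
Open-circuit (no load on X): V_th = V_supply · R2/(R1' + R2) = 16.0 × 22.5/(3.520 + 22.5) = 13.84 V.
With V_supply suppressed (replaced by a short), R_th = R1' ‖ R2 = (3.520 × 22.5)/(3.520 + 22.5) = 3.044 Ω.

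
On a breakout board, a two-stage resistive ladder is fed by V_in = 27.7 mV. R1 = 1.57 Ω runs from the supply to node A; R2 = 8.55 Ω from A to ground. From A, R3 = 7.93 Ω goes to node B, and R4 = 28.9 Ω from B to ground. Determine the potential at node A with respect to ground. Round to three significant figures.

V_A ≈ 22.6 mV

Looking into the second stage from A: R3 + R4 = 36.83 Ω appears in parallel with R2.
R2 ‖ (R3+R4) = 6.939 Ω.
V_A = 27.7 × 6.939/(1.57 + 6.939) = 22.59 mV.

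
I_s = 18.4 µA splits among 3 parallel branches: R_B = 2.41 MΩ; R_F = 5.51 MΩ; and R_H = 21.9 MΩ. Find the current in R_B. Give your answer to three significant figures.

Conductances: ΣG = 1/2.41 + 1/5.51 + 1/21.9 = 0.6421 (1/MΩ).
R_B takes the fraction G_k/ΣG = 0.4149/0.6421 = 0.6462, so I = 18.4 × 0.6462 = 11.89 µA.

I ≈ 11.9 µA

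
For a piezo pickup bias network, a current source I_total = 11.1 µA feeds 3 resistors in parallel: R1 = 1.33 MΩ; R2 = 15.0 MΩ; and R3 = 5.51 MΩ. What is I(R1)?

Total conductance ΣG = 1/1.33 + 1/15.0 + 1/5.51 = 1.000 (units of 1/MΩ).
Current divider: I(R1) = I_total · G_k/ΣG = 11.1 × (0.7519/1.000) = 11.1 × 0.7519 = 8.346 µA.

I ≈ 8.35 µA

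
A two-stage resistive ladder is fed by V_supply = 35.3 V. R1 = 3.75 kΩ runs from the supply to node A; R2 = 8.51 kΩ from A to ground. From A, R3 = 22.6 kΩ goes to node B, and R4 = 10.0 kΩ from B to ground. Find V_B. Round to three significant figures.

V_B ≈ 6.96 V

Looking into the second stage from A: R3 + R4 = 32.60 kΩ appears in parallel with R2.
R2 ‖ (R3+R4) = 6.748 kΩ.
V_A = 35.3 × 6.748/(3.75 + 6.748) = 22.69 V.
V_B = V_A × 0.3067 = 6.960 V.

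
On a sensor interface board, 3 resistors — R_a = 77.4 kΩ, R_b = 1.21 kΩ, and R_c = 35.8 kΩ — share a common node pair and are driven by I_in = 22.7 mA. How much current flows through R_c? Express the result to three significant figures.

I ≈ 0.731 mA

Total conductance ΣG = 1/77.4 + 1/1.21 + 1/35.8 = 0.8673 (units of 1/kΩ).
Current divider: I(R_c) = I_in · G_k/ΣG = 22.7 × (0.02793/0.8673) = 22.7 × 0.03221 = 0.7311 mA.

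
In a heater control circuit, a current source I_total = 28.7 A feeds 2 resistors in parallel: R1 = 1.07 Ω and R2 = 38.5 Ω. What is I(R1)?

I ≈ 27.9 A

With just two branches, the current splits inversely with resistance.
So I = 28.7 × 38.5/39.57 = 27.92 A.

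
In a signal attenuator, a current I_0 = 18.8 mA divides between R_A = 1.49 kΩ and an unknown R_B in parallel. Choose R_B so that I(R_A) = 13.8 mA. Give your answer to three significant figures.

R_B ≈ 4.11 kΩ

Two-branch current divider: I_A = I_0 · R_B/(R_A + R_B).
13.8/18.8 = R_B/(R_A + R_B) → R_B = R_A · (0.7340)/(1 − 0.7340) = 1.49 × 2.760 = 4.112 kΩ.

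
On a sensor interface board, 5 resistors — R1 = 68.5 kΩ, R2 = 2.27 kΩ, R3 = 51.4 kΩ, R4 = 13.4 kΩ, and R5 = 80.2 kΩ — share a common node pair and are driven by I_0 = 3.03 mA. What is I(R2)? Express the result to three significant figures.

Total conductance ΣG = 1/68.5 + 1/2.27 + 1/51.4 + 1/13.4 + 1/80.2 = 0.5617 (units of 1/kΩ).
R2 takes the fraction G_k/ΣG = 0.4405/0.5617 = 0.7843, so I = 3.03 × 0.7843 = 2.376 mA.

I ≈ 2.38 mA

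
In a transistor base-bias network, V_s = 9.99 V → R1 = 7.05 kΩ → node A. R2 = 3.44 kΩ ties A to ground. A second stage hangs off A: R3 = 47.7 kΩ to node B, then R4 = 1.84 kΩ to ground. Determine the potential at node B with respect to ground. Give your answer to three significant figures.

The second stage (R3 + R4 = 49.54 kΩ) loads node A in parallel with R2.
Effective lower resistance at A: R2 ‖ 49.54 = 3.217 kΩ.
So V_A = 9.99 × 0.3133 = 3.130 V.
Stage 2 is unloaded, so V_B = V_A · R4/(R3+R4) = 3.130 × 1.84/49.54 = 0.1163 V.

V_B ≈ 0.116 V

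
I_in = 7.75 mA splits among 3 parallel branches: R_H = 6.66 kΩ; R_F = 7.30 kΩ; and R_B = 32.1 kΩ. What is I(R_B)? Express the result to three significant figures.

Conductances: ΣG = 1/6.66 + 1/7.30 + 1/32.1 = 0.3183 (1/kΩ).
Current divider: I(R_B) = I_in · G_k/ΣG = 7.75 × (0.03115/0.3183) = 7.75 × 0.09788 = 0.7585 mA.

I ≈ 0.759 mA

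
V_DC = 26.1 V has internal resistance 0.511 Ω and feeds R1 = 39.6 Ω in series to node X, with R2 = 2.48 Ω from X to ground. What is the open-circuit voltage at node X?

R1' = 0.511 + 39.6 = 40.11 Ω (source resistance + R1).
V_th is the unloaded tap voltage: V_DC · R2/(R1'+R2) = 26.1 × 0.05823 = 1.520 V.

V_th ≈ 1.52 V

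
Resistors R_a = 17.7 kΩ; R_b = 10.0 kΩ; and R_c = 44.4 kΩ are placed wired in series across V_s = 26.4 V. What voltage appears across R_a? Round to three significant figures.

V ≈ 6.48 V

Series total: ΣR = 17.7 + 10.0 + 44.4 = 72.10 kΩ.
Voltage divider: V = V_s · (17.70 / 72.10) = 26.4 × 0.2455 = 6.481 V.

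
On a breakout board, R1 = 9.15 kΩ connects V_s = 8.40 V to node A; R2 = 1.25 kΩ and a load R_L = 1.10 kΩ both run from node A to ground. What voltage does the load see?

R2 ‖ R_L = (1.25 × 1.10)/(1.25 + 1.10) = 0.5851 kΩ.
Then V_out = V_s · R2'/(R1 + R2') = 8.40 × 0.5851/9.735 = 0.5049 V.
(Unloaded it would be 1.01 V; the load pulls it down.)

V_out ≈ 0.505 V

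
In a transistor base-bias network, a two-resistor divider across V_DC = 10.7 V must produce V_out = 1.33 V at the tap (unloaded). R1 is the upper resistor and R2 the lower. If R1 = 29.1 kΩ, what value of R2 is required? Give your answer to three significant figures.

R2 ≈ 4.13 kΩ

The divider ratio is R2/(R1+R2) = 1.33/10.7 = 0.1243.
R2 = R1 · 0.1243/(1 − 0.1243) = 4.131 kΩ.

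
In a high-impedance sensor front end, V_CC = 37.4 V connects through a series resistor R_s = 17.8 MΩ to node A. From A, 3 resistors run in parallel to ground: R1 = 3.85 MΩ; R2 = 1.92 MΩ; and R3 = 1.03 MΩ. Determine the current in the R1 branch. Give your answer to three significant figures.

Equivalent of the parallel group: R_p = 0.5710 MΩ.
V_A = 37.4 × 0.5710/18.37 = 1.162 V.
Branch current I = V_A/R1 = 1.162/3.85 = 0.3019 µA.

I ≈ 0.302 µA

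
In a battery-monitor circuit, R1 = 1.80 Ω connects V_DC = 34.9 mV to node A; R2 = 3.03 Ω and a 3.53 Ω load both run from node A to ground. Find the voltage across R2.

V_out ≈ 16.6 mV

The load sits in parallel with R2, giving an effective lower resistance R2' = R2·R_L/(R2+R_L) = 1.630 Ω.
Now apply the divider: V_out = 34.9 × 0.4753 = 16.59 mV.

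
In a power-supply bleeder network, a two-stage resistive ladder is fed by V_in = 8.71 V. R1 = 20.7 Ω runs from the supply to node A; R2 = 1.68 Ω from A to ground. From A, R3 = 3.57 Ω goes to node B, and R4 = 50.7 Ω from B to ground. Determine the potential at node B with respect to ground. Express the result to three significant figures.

V_B ≈ 0.594 V

Node A sees R2 in parallel with the series input of stage 2, R3 + R4 = 54.27 Ω.
Effective lower resistance at A: R2 ‖ 54.27 = 1.630 Ω.
So V_A = 8.71 × 0.07298 = 0.6356 V.
V_B = V_A × 0.9342 = 0.5938 V.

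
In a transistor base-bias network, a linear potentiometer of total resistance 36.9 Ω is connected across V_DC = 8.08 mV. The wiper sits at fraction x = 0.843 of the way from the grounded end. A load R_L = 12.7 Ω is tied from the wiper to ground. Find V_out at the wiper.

V_out ≈ 4.92 mV

Lower segment x·R_p = 31.11 Ω; upper segment (1−x)·R_p = 5.793 Ω.
R_L loads the lower segment: effective lower R = 9.018 Ω.
V_out = 8.08 × 9.018/(5.793 + 9.018) = 4.920 mV.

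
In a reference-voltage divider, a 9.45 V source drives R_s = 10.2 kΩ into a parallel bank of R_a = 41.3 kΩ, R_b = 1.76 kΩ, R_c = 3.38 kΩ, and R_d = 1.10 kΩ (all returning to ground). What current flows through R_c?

Combine the parallel branches: R_p = (1/41.3 + 1/1.76 + 1/3.38 + 1/1.10)⁻¹ = 0.5564 kΩ.
V_A by voltage divider: V_A = 9.45 × 0.5564/(10.2 + 0.5564) = 0.4888 V.
I(R_c) = V_A / R_c = 0.4888/3.38 = 0.1446 mA.

I ≈ 0.145 mA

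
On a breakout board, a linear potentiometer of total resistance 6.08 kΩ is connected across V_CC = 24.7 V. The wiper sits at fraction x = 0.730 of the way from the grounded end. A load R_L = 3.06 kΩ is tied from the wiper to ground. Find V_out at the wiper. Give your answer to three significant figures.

Split the track: R_lower = x·R_p = 4.438 kΩ, R_upper = (1−x)·R_p = 1.642 kΩ.
R_L loads the lower segment: effective lower R = 1.811 kΩ.
Then V_out = V_CC · 1.811/(1.642 + 1.811) = 12.96 V.

V_out ≈ 13.0 V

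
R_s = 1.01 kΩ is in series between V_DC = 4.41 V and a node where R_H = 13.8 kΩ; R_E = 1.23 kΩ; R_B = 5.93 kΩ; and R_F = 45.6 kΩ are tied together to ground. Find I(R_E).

I ≈ 1.72 mA

Equivalent of the parallel group: R_p = 0.9293 kΩ.
V_A = 4.41 × 0.9293/1.939 = 2.113 V.
Branch current I = V_A/R_E = 2.113/1.23 = 1.718 mA.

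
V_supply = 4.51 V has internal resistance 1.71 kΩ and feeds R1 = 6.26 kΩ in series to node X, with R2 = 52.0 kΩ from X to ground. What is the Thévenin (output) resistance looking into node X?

R1' = 1.71 + 6.26 = 7.970 kΩ (source resistance + R1).
Zeroing V_supply shorts the top of R1' to ground, so R_th = R1' ‖ R2 = 6.911 kΩ.

R_th ≈ 6.91 kΩ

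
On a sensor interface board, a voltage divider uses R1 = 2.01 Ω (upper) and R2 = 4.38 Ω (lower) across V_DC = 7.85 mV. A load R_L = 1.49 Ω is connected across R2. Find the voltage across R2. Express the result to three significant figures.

The load sits in parallel with R2, giving an effective lower resistance R2' = R2·R_L/(R2+R_L) = 1.112 Ω.
Voltage divider with the loaded lower leg: V_out = 7.85 × 1.112/(2.01 + 1.112) = 7.85 × 0.3561 = 2.796 mV.
(Unloaded it would be 5.38 mV; the load pulls it down.)

V_out ≈ 2.80 mV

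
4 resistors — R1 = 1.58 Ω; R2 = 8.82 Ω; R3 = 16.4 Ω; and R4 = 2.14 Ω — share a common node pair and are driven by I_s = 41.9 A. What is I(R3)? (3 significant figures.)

I ≈ 2.00 A

Conductances: ΣG = 1/1.58 + 1/8.82 + 1/16.4 + 1/2.14 = 1.275 (1/Ω).
By the current-divider rule, I = I_s · G_k/ΣG = 41.9 × 0.04784 = 2.005 A.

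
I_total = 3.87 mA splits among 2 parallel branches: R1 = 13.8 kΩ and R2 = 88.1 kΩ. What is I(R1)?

For two parallel branches, I_k = I_total · (other R)/(sum of R).
I(R1) = 3.87 × 88.1/(13.8 + 88.1) = 3.87 × 0.8646 = 3.346 mA.

I ≈ 3.35 mA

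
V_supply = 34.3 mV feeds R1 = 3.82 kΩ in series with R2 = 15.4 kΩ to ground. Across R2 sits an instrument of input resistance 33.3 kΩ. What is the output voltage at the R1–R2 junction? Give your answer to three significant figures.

First combine the lower leg with the load: R2 ‖ R_L = 10.53 kΩ.
Then V_out = V_supply · R2'/(R1 + R2') = 34.3 × 10.53/14.35 = 25.17 mV.
(Unloaded it would be 27.5 mV; the load pulls it down.)

V_out ≈ 25.2 mV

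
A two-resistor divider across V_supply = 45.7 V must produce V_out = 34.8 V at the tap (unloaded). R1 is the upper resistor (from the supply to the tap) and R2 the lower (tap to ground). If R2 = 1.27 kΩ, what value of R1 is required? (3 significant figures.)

The divider ratio is R2/(R1+R2) = 34.8/45.7 = 0.7615.
So R1 = R2 · (V_supply/V_out − 1) = 1.27 × (45.7/34.8 − 1) = 1.27 × 0.3132 = 0.3978 kΩ.

R1 ≈ 0.398 kΩ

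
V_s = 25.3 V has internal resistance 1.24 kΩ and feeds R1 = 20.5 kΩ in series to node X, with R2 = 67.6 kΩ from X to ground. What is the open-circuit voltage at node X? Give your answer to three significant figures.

V_th ≈ 19.1 V

R1' = 1.24 + 20.5 = 21.74 kΩ (source resistance + R1).
With X open, the divider is unloaded: V_th = 25.3 × 67.6/89.34 = 19.14 V.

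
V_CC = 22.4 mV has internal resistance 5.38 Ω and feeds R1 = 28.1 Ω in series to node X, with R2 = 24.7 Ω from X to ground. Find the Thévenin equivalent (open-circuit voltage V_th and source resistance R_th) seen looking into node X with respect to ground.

V_th ≈ 9.51 mV, R_th ≈ 14.2 Ω

R1' = 5.38 + 28.1 = 33.48 Ω (source resistance + R1).
Open-circuit (no load on X): V_th = V_CC · R2/(R1' + R2) = 22.4 × 24.7/(33.48 + 24.7) = 9.510 mV.
Looking into X with the source shorted: R_th = R1'·R2/(R1'+R2) = 33.48 × 24.7/58.18 = 14.21 Ω.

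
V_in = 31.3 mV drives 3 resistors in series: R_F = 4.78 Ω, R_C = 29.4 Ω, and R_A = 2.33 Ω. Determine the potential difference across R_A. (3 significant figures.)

V ≈ 2.00 mV

Series total: ΣR = 4.78 + 29.4 + 2.33 = 36.51 Ω.
By the voltage-divider rule, V = 31.3 × 2.330/36.51 = 1.998 mV.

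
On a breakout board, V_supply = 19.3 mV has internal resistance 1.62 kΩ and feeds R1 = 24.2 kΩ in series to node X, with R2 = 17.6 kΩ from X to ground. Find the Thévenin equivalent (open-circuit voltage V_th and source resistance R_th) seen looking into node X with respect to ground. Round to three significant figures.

R1' = 1.62 + 24.2 = 25.82 kΩ (source resistance + R1).
Open-circuit (no load on X): V_th = V_supply · R2/(R1' + R2) = 19.3 × 17.6/(25.82 + 17.6) = 7.823 mV.
Zeroing V_supply shorts the top of R1' to ground, so R_th = R1' ‖ R2 = 10.47 kΩ.

V_th ≈ 7.82 mV, R_th ≈ 10.5 kΩ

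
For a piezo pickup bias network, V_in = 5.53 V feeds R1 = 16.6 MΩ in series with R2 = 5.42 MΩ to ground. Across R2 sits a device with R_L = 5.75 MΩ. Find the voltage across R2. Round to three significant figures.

R2 ‖ R_L = (5.42 × 5.75)/(5.42 + 5.75) = 2.790 MΩ.
Now apply the divider: V_out = 5.53 × 0.1439 = 0.7957 V.

V_out ≈ 0.796 V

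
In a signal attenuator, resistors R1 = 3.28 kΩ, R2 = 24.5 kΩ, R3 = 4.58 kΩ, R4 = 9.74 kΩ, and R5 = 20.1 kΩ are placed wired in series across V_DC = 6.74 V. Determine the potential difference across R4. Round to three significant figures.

V ≈ 1.06 V

Total series resistance ΣR = 3.28 + 24.5 + 4.58 + 9.74 + 20.1 = 62.20 kΩ.
Voltage divider: V = V_DC · (9.740 / 62.20) = 6.74 × 0.1566 = 1.055 V.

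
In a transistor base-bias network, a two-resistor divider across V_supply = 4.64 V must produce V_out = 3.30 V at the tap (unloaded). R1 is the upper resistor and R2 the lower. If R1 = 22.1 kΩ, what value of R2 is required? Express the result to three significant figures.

R2 ≈ 54.4 kΩ

Required fraction k = V_out/V_supply = 0.7112.
Rearranging, R2 = R1·k/(1−k) = 22.1 × 2.463 = 54.43 kΩ.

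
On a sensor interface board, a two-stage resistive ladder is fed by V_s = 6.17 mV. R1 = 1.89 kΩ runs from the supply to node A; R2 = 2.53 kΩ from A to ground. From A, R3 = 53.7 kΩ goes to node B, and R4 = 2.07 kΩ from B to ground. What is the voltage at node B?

Looking into the second stage from A: R3 + R4 = 55.77 kΩ appears in parallel with R2.
Effective lower resistance at A: R2 ‖ 55.77 = 2.420 kΩ.
V_A = 6.17 × 2.420/(1.89 + 2.420) = 3.464 mV.
Then the unloaded second divider: V_B = V_A × R4/(R3+R4) = 3.464 × 0.03712 = 0.1286 mV.

V_B ≈ 0.129 mV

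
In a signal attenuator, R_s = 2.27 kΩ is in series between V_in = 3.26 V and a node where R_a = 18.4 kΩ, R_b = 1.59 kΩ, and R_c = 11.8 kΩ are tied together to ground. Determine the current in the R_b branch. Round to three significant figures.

Combine the parallel branches: R_p = (1/18.4 + 1/1.59 + 1/11.8)⁻¹ = 1.302 kΩ.
Node voltage V_A = V_in · R_p/(R_s + R_p) = 3.26 × 0.3645 = 1.188 V.
I(R_b) = V_A / R_b = 1.188/1.59 = 0.7474 mA.
(Equivalently: I_total = 0.9126 mA, then current-divider fraction G_k/ΣG = 0.8189.)

I ≈ 0.747 mA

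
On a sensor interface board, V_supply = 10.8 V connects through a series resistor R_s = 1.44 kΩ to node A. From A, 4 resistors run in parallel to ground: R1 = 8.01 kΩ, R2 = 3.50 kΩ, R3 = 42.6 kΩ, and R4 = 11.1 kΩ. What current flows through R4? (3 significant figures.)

Parallel bank: R_p = 1/(1/8.01 + 1/3.50 + 1/42.6 + 1/11.1) = 1.908 kΩ.
V_A = 10.8 × 1.908/3.348 = 6.155 V.
I(R4) = V_A / R4 = 6.155/11.1 = 0.5545 mA.

I ≈ 0.554 mA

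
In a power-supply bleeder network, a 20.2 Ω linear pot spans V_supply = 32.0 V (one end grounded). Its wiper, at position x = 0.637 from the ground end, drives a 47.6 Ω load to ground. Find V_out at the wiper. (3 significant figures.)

V_out ≈ 18.6 V

Lower segment x·R_p = 12.87 Ω; upper segment (1−x)·R_p = 7.333 Ω.
R_L loads the lower segment: effective lower R = 10.13 Ω.
Then V_out = V_supply · 10.13/(7.333 + 10.13) = 18.56 V.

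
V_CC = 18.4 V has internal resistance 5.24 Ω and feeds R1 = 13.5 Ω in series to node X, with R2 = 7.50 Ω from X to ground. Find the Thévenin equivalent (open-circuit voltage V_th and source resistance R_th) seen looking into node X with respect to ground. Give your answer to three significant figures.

R1' = 5.24 + 13.5 = 18.74 Ω (source resistance + R1).
With X open, the divider is unloaded: V_th = 18.4 × 7.50/26.24 = 5.259 V.
With V_CC suppressed (replaced by a short), R_th = R1' ‖ R2 = (18.74 × 7.50)/(18.74 + 7.50) = 5.356 Ω.

V_th ≈ 5.26 V, R_th ≈ 5.36 Ω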